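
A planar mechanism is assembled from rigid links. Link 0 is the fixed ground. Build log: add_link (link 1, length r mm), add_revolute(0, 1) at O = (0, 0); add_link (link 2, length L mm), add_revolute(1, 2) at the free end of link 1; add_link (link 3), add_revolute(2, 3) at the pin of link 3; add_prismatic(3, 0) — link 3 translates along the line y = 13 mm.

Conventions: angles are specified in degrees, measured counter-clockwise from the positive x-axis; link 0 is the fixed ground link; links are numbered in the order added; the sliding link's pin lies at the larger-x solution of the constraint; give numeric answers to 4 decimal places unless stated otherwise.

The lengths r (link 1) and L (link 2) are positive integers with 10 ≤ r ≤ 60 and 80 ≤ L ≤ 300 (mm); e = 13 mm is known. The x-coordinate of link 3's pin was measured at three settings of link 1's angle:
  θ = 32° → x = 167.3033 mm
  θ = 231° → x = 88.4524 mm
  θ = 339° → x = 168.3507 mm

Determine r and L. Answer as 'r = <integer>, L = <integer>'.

constraint per measurement: (x − r cos θ)² + (r sin θ − e)² = L²
subtracting the θ₁ and θ₂ equations cancels the r² and L² terms:
r = (x₁² − x₂²) / (2[(x₁cos θ₁ + e sin θ₁) − (x₂cos θ₂ + e sin θ₂)]) = 47.0000 → r = 47
L² = (x₁ − r cos θ₁)² + (r sin θ₁ − e)² = 16383.9958 → L = 128.0000 → L = 128
check at θ₃=339°: x = 168.3507 (printed 168.3507) ✓

r = 47, L = 128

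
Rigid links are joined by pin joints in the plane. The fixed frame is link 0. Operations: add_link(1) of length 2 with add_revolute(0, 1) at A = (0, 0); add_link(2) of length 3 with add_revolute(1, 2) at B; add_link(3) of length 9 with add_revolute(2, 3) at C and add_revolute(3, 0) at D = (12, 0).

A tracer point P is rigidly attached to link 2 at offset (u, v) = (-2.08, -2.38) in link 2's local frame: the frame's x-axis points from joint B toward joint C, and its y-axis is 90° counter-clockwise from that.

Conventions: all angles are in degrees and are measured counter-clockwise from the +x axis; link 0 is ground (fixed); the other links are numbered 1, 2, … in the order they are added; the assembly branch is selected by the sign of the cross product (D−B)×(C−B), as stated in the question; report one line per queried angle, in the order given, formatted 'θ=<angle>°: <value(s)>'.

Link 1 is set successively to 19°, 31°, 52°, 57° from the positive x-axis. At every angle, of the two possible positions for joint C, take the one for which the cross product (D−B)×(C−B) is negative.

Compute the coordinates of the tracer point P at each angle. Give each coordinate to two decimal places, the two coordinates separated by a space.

A=(0,0), D=(12.00,0)
θ=19°: B = A + 2.00·(cos19°, sin19°) = (1.8910, 0.6511)
θ=19°: |BD| = 10.1299
θ=19°: circle(B,3.00) ∩ circle(D,9.00): a=1.5111, h=2.5916
θ=19°:   candidates: C₊=(3.5656,3.1403) cross=26.253; C₋=(3.2325,-2.0323) cross=-26.253
θ=19°:   branch - wants cross < 0 → take C=(3.2325,-2.0323) (cross=-26.253)
θ=19°: ex = (C−B)/|BC| = (0.4471,-0.8945); ey = (0.8945,0.4471)
θ=19°: P = B + -2.08·ex + -2.38·ey = (-1.1678,1.4474)
θ=31°: B = A + 2.00·(cos31°, sin31°) = (1.7143, 1.0301)
θ=31°: |BD| = 10.3371
θ=31°: circle(B,3.00) ∩ circle(D,9.00): a=1.6860, h=2.4814
θ=31°:   candidates: C₊=(3.6392,3.3312) cross=25.651; C₋=(3.1446,-1.6070) cross=-25.651
θ=31°:   branch - wants cross < 0 → take C=(3.1446,-1.6070) (cross=-25.651)
θ=31°: ex = (C−B)/|BC| = (0.4768,-0.8790); ey = (0.8790,0.4768)
θ=31°: P = B + -2.08·ex + -2.38·ey = (-1.3694,1.7238)
θ=52°: B = A + 2.00·(cos52°, sin52°) = (1.2313, 1.5760)
θ=52°: |BD| = 10.8834
θ=52°: circle(B,3.00) ∩ circle(D,9.00): a=2.1339, h=2.1087
θ=52°:   candidates: C₊=(3.6481,3.3534) cross=22.949; C₋=(3.0374,-0.8194) cross=-22.949
θ=52°:   branch - wants cross < 0 → take C=(3.0374,-0.8194) (cross=-22.949)
θ=52°: ex = (C−B)/|BC| = (0.6020,-0.7985); ey = (0.7985,0.6020)
θ=52°: P = B + -2.08·ex + -2.38·ey = (-1.9213,1.8041)
θ=57°: B = A + 2.00·(cos57°, sin57°) = (1.0893, 1.6773)
θ=57°: |BD| = 11.0389
θ=57°: circle(B,3.00) ∩ circle(D,9.00): a=2.2583, h=1.9749
θ=57°:   candidates: C₊=(3.6214,3.2862) cross=21.801; C₋=(3.0212,-0.6178) cross=-21.801
θ=57°:   branch - wants cross < 0 → take C=(3.0212,-0.6178) (cross=-21.801)
θ=57°: ex = (C−B)/|BC| = (0.6440,-0.7650); ey = (0.7650,0.6440)
θ=57°: P = B + -2.08·ex + -2.38·ey = (-2.0710,1.7359)

θ=19°: -1.17 1.45
θ=31°: -1.37 1.72
θ=52°: -1.92 1.80
θ=57°: -2.07 1.74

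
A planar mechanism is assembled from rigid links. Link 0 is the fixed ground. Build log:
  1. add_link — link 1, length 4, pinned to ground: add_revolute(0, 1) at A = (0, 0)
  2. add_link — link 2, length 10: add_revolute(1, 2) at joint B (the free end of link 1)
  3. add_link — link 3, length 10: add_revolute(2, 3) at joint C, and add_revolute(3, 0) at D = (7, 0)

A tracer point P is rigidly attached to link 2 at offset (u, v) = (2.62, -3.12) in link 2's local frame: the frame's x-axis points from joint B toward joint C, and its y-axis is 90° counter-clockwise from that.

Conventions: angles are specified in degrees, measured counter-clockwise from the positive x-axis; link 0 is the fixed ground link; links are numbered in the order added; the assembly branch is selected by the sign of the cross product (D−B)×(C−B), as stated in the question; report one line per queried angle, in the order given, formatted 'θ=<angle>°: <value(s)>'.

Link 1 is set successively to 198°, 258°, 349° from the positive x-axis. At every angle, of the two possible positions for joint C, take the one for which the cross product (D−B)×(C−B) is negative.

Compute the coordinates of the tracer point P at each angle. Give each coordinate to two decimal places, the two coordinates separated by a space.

A=(0,0), D=(7.00,0)
θ=198°: B = A + 4.00·(cos198°, sin198°) = (-3.8042, -1.2361)
θ=198°: |BD| = 10.8747
θ=198°: circle(B,10.00) ∩ circle(D,10.00): a=5.4374, h=8.3926
θ=198°:   candidates: C₊=(0.6439,7.7201) cross=91.267; C₋=(2.5518,-8.9562) cross=-91.267
θ=198°:   branch - wants cross < 0 → take C=(2.5518,-8.9562) (cross=-91.267)
θ=198°: ex = (C−B)/|BC| = (0.6356,-0.7720); ey = (0.7720,0.6356)
θ=198°: P = B + 2.62·ex + -3.12·ey = (-4.5476,-5.2418)
θ=258°: B = A + 4.00·(cos258°, sin258°) = (-0.8316, -3.9126)
θ=258°: |BD| = 8.7546
θ=258°: circle(B,10.00) ∩ circle(D,10.00): a=4.3773, h=8.9911
θ=258°:   candidates: C₊=(-0.9341,6.0869) cross=78.713; C₋=(7.1024,-9.9995) cross=-78.713
θ=258°:   branch - wants cross < 0 → take C=(7.1024,-9.9995) (cross=-78.713)
θ=258°: ex = (C−B)/|BC| = (0.7934,-0.6087); ey = (0.6087,0.7934)
θ=258°: P = B + 2.62·ex + -3.12·ey = (-0.6520,-7.9828)
θ=349°: B = A + 4.00·(cos349°, sin349°) = (3.9265, -0.7632)
θ=349°: |BD| = 3.1668
θ=349°: circle(B,10.00) ∩ circle(D,10.00): a=1.5834, h=9.8738
θ=349°:   candidates: C₊=(3.0836,9.2012) cross=31.269; C₋=(7.8429,-9.9644) cross=-31.269
θ=349°:   branch - wants cross < 0 → take C=(7.8429,-9.9644) (cross=-31.269)
θ=349°: ex = (C−B)/|BC| = (0.3916,-0.9201); ey = (0.9201,0.3916)
θ=349°: P = B + 2.62·ex + -3.12·ey = (2.0818,-4.3959)

θ=198°: -4.55 -5.24
θ=258°: -0.65 -7.98
θ=349°: 2.08 -4.40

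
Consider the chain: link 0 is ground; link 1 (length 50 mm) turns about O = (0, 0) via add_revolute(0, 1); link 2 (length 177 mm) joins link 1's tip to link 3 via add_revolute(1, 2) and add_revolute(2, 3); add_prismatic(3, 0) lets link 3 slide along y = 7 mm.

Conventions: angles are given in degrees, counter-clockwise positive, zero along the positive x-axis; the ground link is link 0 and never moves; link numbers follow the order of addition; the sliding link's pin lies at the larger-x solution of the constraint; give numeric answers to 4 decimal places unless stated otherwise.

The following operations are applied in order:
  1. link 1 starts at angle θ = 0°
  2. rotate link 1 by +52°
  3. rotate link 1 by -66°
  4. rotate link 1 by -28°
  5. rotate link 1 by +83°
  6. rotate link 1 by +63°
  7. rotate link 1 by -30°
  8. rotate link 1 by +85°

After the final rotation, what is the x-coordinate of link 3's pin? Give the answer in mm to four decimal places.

geometry: r = 50 mm, L = 177 mm, e = 7 mm; θ starts at 0°
rotate link 1 by +52°: θ ← 0° +52° = 52°
rotate link 1 by -66°: θ ← 52° -66° = -14°
rotate link 1 by -28°: θ ← -14° -28° = -42°
rotate link 1 by +83°: θ ← -42° +83° = 41°
rotate link 1 by +63°: θ ← 41° +63° = 104°
rotate link 1 by -30°: θ ← 104° -30° = 74°
rotate link 1 by +85°: θ ← 74° +85° = 159°
crank pin P = (r cos θ, r sin θ) = (-46.679021, 17.918397)
h = r sin θ − e = 17.918397 − 7 = 10.918397
x = r cos θ + √(L² − h²) = -46.679021 + 176.662924 = 129.983902

129.9839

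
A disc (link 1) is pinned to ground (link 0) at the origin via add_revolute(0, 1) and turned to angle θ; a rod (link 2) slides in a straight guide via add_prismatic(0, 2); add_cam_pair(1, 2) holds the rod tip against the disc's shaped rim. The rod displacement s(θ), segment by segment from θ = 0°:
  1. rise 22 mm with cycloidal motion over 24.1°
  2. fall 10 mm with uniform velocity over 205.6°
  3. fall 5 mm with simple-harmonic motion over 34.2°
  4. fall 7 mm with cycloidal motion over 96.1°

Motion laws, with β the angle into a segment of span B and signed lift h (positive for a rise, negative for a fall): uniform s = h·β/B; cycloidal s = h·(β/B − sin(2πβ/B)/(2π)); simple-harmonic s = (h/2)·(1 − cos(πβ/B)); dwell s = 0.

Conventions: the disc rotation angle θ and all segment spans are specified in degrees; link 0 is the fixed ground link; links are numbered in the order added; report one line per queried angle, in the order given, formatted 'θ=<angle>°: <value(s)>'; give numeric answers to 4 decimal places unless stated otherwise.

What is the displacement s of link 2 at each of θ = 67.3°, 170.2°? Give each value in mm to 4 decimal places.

segment 1 (0° to 24.1°, cycloidal, h = 22) is passed completely: s = 0.0000 + (22) = 22.0000
θ = 67.3° falls in segment 2 (24.1° to 229.7°, uniform, h = -10): β = 67.3 − 24.1 = 43.2°, B = 205.6°; Δs = -10·43.2/205.6 = -2.1012; s = 22.0000 − 2.1012 = 19.8988
θ = 170.2° falls in segment 2 (24.1° to 229.7°, uniform, h = -10): β = 170.2 − 24.1 = 146.1°, B = 205.6°; Δs = -10·146.1/205.6 = -7.1060; s = 22.0000 − 7.1060 = 14.8940

θ=67.3°: 19.8988
θ=170.2°: 14.8940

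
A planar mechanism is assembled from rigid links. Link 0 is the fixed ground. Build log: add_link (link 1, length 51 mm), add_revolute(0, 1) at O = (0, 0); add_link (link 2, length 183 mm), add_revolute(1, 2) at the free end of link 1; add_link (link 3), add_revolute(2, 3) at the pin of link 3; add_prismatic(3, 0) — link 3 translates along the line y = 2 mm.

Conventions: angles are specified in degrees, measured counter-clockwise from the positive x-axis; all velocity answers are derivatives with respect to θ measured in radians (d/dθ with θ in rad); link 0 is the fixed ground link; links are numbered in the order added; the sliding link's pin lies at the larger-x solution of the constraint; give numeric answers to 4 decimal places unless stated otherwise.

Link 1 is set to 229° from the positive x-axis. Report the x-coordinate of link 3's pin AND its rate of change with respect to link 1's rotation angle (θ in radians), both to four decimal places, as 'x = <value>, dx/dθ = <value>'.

geometry: r = 51 mm, L = 183 mm, e = 2 mm
crank pin P = (r cos θ, r sin θ) = (-33.459010, -38.490189)
h = r sin θ − e = -38.490189 − 2 = -40.490189
x = r cos θ + √(L² − h²) = -33.459010 + 178.464407 = 145.005397
dx/dθ = −r sin θ − h·r cos θ/√(L² − h²) (θ in radians; h = -40.490189) = 30.898974

x = 145.0054, dx/dθ = 30.8990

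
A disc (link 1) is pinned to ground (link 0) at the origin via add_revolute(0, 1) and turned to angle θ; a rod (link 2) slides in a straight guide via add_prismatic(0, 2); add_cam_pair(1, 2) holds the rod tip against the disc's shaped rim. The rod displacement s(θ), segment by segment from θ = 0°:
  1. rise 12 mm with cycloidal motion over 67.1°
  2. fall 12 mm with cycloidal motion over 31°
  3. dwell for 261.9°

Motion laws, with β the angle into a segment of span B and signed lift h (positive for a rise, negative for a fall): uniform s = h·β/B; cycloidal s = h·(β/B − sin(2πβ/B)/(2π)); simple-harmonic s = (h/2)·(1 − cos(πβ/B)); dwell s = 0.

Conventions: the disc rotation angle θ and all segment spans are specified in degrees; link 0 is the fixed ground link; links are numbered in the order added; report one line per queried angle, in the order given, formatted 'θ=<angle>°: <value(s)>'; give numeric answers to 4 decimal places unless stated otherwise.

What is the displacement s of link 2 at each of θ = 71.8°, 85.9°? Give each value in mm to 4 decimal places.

segment 1 (0° to 67.1°, cycloidal, h = 12) is passed completely: s = 0.0000 + (12) = 12.0000
θ = 71.8° falls in segment 2 (67.1° to 98.1°, cycloidal, h = -12): β = 71.8 − 67.1 = 4.7°, B = 31°; Δs = -12·(0.1516 − sin(2π·0.1516)/(2π)) = -0.2629; s = 12.0000 − 0.2629 = 11.7371
θ = 85.9° falls in segment 2 (67.1° to 98.1°, cycloidal, h = -12): β = 85.9 − 67.1 = 18.8°, B = 31°; Δs = -12·(0.6065 − sin(2π·0.6065)/(2π)) = -8.4617; s = 12.0000 − 8.4617 = 3.5383

θ=71.8°: 11.7371
θ=85.9°: 3.5383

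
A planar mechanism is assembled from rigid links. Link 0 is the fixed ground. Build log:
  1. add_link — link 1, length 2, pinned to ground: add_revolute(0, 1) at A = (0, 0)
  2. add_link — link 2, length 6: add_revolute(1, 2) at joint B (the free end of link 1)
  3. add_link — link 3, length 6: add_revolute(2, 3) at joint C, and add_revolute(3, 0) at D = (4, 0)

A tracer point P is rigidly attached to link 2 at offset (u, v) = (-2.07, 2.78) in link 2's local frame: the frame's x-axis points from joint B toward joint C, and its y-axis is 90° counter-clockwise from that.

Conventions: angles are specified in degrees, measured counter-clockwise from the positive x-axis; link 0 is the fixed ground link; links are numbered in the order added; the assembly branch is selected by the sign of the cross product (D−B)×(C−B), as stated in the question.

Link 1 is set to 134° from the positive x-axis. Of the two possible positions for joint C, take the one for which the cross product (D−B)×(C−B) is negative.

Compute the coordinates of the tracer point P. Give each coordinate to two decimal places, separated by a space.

A=(0,0), D=(4.00,0)
B = A + 2.00·(cos134°, sin134°) = (-1.3893, 1.4387)
|BD| = 5.5780
circle(B,6.00) ∩ circle(D,6.00): a=2.7890, h=5.3124
  candidates: C₊=(2.6755,5.8520) cross=29.633; C₋=(-0.0648,-4.4133) cross=-29.633
  branch - wants cross < 0 → take C=(-0.0648,-4.4133) (cross=-29.633)
ex = (C−B)/|BC| = (0.2207,-0.9753); ey = (0.9753,0.2207)
P = B + -2.07·ex + 2.78·ey = (0.8652,4.0713)

0.87 4.07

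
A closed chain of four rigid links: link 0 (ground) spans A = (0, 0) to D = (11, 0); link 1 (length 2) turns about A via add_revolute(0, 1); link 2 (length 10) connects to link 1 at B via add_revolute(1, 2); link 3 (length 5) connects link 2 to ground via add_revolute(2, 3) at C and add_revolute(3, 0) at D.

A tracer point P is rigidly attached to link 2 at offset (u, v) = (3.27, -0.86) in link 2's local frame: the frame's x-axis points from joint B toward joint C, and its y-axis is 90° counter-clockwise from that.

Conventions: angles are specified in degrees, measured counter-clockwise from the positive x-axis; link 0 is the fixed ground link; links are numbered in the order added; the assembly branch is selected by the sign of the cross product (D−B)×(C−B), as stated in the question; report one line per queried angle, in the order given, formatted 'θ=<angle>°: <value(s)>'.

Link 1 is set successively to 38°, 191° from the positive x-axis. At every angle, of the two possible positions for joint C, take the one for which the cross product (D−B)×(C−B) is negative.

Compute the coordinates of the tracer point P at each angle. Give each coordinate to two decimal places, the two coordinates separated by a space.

A=(0,0), D=(11.00,0)
θ=38°: B = A + 2.00·(cos38°, sin38°) = (1.5760, 1.2313)
θ=38°: |BD| = 9.5041
θ=38°: circle(B,10.00) ∩ circle(D,5.00): a=8.6977, h=4.9345
θ=38°:   candidates: C₊=(10.8397,4.9974) cross=46.898; C₋=(9.5611,-4.7885) cross=-46.898
θ=38°:   branch - wants cross < 0 → take C=(9.5611,-4.7885) (cross=-46.898)
θ=38°: ex = (C−B)/|BC| = (0.7985,-0.6020); ey = (0.6020,0.7985)
θ=38°: P = B + 3.27·ex + -0.86·ey = (3.6694,-1.4239)
θ=191°: B = A + 2.00·(cos191°, sin191°) = (-1.9633, -0.3816)
θ=191°: |BD| = 12.9689
θ=191°: circle(B,10.00) ∩ circle(D,5.00): a=9.3760, h=3.4772
θ=191°:   candidates: C₊=(7.3063,3.3700) cross=45.096; C₋=(7.5110,-3.5814) cross=-45.096
θ=191°:   branch - wants cross < 0 → take C=(7.5110,-3.5814) (cross=-45.096)
θ=191°: ex = (C−B)/|BC| = (0.9474,-0.3200); ey = (0.3200,0.9474)
θ=191°: P = B + 3.27·ex + -0.86·ey = (0.8596,-2.2427)

θ=38°: 3.67 -1.42
θ=191°: 0.86 -2.24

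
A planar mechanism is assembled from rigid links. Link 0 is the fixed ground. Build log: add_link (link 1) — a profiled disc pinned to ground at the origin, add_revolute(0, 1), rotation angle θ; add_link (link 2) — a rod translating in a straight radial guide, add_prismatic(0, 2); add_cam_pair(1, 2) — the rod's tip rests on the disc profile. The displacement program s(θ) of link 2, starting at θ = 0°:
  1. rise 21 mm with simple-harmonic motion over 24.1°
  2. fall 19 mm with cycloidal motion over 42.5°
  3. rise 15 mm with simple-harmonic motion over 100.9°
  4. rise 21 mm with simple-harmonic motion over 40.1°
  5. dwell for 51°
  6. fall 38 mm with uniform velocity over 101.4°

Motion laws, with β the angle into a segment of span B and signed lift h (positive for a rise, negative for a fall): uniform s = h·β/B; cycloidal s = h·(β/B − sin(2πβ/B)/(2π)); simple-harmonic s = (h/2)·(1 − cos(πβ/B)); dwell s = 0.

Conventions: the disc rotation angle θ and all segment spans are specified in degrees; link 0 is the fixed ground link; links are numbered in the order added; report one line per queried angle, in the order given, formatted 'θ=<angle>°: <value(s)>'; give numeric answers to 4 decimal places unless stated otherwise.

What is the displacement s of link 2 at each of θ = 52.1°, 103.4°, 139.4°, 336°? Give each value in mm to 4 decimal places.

seg 1 [0°–24.1°] simple-harmonic, h=21: full span → s += 21 → s = 21.0000
seg 2 [24.1°–66.6°] cycloidal, h=-19: θ=52.1° here. β=28, B=42.5. -19·(0.6588 − sin(2π·0.6588)/(2π)) = -15.0588 → s = 5.9412
seg 2 [24.1°–66.6°] cycloidal, h=-19: full span → s += -19 → s = 2.0000
seg 3 [66.6°–167.5°] simple-harmonic, h=15: θ=103.4° here. β=36.8, B=100.9. 15/2·(1 − cos(π·0.3647)) = 4.4076 → s = 6.4076
seg 3 [66.6°–167.5°] simple-harmonic, h=15: θ=139.4° here. β=72.8, B=100.9. 15/2·(1 − cos(π·0.7215)) = 12.3080 → s = 14.3080
seg 3 [66.6°–167.5°] simple-harmonic, h=15: full span → s += 15 → s = 17.0000
seg 4 [167.5°–207.6°] simple-harmonic, h=21: full span → s += 21 → s = 38.0000
seg 5 [207.6°–258.6°] dwell: s stays 38.0000
seg 6 [258.6°–360°] uniform, h=-38: θ=336° here. β=77.4, B=101.4. -38·77.4/101.4 = -29.0059 → s = 8.9941

θ=52.1°: 5.9412
θ=103.4°: 6.4076
θ=139.4°: 14.3080
θ=336°: 8.9941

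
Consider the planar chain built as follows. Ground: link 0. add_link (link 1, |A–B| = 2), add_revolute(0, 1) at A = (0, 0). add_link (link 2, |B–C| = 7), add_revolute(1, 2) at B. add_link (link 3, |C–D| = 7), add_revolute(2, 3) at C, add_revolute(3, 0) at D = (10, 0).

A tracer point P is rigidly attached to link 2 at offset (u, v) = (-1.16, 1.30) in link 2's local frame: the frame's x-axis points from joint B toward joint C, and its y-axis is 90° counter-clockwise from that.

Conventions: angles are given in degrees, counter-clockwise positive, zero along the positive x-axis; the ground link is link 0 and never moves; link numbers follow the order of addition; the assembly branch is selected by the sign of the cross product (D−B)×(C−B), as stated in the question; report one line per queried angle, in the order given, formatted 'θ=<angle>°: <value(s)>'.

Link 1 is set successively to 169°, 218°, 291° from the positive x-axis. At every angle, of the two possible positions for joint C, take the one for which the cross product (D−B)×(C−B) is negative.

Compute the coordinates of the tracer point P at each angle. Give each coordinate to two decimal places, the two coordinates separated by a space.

A=(0,0), D=(10.00,0)
θ=169°: B = A + 2.00·(cos169°, sin169°) = (-1.9633, 0.3816)
θ=169°: |BD| = 11.9693
θ=169°: circle(B,7.00) ∩ circle(D,7.00): a=5.9847, h=3.6309
θ=169°:   candidates: C₊=(4.1341,3.8199) cross=43.460; C₋=(3.9026,-3.4383) cross=-43.460
θ=169°:   branch - wants cross < 0 → take C=(3.9026,-3.4383) (cross=-43.460)
θ=169°: ex = (C−B)/|BC| = (0.8380,-0.5457); ey = (0.5457,0.8380)
θ=169°: P = B + -1.16·ex + 1.30·ey = (-2.2259,2.1040)
θ=218°: B = A + 2.00·(cos218°, sin218°) = (-1.5760, -1.2313)
θ=218°: |BD| = 11.6413
θ=218°: circle(B,7.00) ∩ circle(D,7.00): a=5.8207, h=3.8884
θ=218°:   candidates: C₊=(3.8007,3.2510) cross=45.266; C₋=(4.6233,-4.4823) cross=-45.266
θ=218°:   branch - wants cross < 0 → take C=(4.6233,-4.4823) (cross=-45.266)
θ=218°: ex = (C−B)/|BC| = (0.8856,-0.4644); ey = (0.4644,0.8856)
θ=218°: P = B + -1.16·ex + 1.30·ey = (-1.9996,0.4587)
θ=291°: B = A + 2.00·(cos291°, sin291°) = (0.7167, -1.8672)
θ=291°: |BD| = 9.4692
θ=291°: circle(B,7.00) ∩ circle(D,7.00): a=4.7346, h=5.1559
θ=291°:   candidates: C₊=(4.3417,4.1211) cross=48.822; C₋=(6.3750,-5.9883) cross=-48.822
θ=291°:   branch - wants cross < 0 → take C=(6.3750,-5.9883) (cross=-48.822)
θ=291°: ex = (C−B)/|BC| = (0.8083,-0.5887); ey = (0.5887,0.8083)
θ=291°: P = B + -1.16·ex + 1.30·ey = (0.5444,-0.1334)

θ=169°: -2.23 2.10
θ=218°: -2.00 0.46
θ=291°: 0.54 -0.13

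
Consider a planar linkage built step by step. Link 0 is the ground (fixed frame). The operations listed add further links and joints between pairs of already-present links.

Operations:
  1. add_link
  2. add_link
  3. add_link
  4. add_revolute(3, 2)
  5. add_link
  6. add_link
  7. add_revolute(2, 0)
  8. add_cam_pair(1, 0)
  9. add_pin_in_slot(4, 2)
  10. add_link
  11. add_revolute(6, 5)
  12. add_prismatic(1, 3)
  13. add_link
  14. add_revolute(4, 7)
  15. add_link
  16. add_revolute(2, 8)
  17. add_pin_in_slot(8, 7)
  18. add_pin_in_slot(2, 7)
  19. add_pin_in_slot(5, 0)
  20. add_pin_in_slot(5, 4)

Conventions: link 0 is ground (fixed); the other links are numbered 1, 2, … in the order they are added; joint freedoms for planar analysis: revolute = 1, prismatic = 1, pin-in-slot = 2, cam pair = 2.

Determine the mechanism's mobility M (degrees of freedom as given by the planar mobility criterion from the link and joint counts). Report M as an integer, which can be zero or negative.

link 0 = ground. State L|J1|J2 = 1|0|0
+link1  2|0|0
+link2  3|0|0
+link3  4|0|0
R(3,2) f=1→J1  4|1|0
+link4  5|1|0
+link5  6|1|0
R(2,0) f=1→J1  6|2|0
C(1,0) f=2→J2  6|2|1
PS(4,2) f=2→J2  6|2|2
+link6  7|2|2
R(6,5) f=1→J1  7|3|2
P(1,3) f=1→J1  7|4|2
+link7  8|4|2
R(4,7) f=1→J1  8|5|2
+link8  9|5|2
R(2,8) f=1→J1  9|6|2
PS(8,7) f=2→J2  9|6|3
PS(2,7) f=2→J2  9|6|4
PS(5,0) f=2→J2  9|6|5
PS(5,4) f=2→J2  9|6|6
M = 3(9−1)−2·6−6 = 24−12−6 = 6

M = 6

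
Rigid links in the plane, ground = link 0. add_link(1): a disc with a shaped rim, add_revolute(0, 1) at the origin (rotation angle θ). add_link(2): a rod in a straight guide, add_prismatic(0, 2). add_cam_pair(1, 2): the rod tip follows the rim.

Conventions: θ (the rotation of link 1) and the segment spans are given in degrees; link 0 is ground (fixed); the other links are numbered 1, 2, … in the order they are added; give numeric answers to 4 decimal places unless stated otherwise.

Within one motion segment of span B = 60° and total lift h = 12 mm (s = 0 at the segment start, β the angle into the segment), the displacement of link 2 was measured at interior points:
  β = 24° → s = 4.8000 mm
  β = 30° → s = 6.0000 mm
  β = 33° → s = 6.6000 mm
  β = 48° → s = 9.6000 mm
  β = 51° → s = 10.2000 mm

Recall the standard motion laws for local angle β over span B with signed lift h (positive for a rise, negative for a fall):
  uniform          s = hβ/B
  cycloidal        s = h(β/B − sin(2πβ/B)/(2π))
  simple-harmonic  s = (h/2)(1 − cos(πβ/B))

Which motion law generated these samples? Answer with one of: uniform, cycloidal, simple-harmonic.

candidates at β/B = r: uniform s = h·r (linear in β); cycloidal s = h·(r − sin(2πr)/(2π)); simple-harmonic s = (h/2)(1 − cos(πr))
β=24°: printed 4.8000 | uniform 4.8000, cycloidal 3.6774, simple-harmonic 4.1459
β=30°: printed 6.0000 | uniform 6.0000, cycloidal 6.0000, simple-harmonic 6.0000
β=33°: printed 6.6000 | uniform 6.6000, cycloidal 7.1902, simple-harmonic 6.9386
β=48°: printed 9.6000 | uniform 9.6000, cycloidal 11.4164, simple-harmonic 10.8541
β=51°: printed 10.2000 | uniform 10.2000, cycloidal 11.7451, simple-harmonic 11.3460
only one law matches every sample → uniform

uniform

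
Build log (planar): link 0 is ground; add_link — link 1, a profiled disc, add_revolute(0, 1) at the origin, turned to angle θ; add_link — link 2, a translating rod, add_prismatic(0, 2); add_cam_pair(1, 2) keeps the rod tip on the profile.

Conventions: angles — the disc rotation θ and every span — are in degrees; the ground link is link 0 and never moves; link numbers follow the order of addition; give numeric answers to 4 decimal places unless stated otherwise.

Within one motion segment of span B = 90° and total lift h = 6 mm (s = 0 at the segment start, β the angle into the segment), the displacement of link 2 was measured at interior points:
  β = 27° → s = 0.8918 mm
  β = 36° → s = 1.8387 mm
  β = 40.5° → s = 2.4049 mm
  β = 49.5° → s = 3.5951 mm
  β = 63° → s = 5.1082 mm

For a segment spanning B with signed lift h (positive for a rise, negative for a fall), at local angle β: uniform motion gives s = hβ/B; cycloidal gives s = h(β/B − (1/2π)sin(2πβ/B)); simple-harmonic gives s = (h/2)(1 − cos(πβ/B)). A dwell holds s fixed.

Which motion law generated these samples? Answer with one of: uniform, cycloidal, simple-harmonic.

candidates at β/B = r: uniform s = h·r (linear in β); cycloidal s = h·(r − sin(2πr)/(2π)); simple-harmonic s = (h/2)(1 − cos(πr))
β=27°: printed 0.8918 | uniform 1.8000, cycloidal 0.8918, simple-harmonic 1.2366
β=36°: printed 1.8387 | uniform 2.4000, cycloidal 1.8387, simple-harmonic 2.0729
β=40.5°: printed 2.4049 | uniform 2.7000, cycloidal 2.4049, simple-harmonic 2.5307
β=49.5°: printed 3.5951 | uniform 3.3000, cycloidal 3.5951, simple-harmonic 3.4693
β=63°: printed 5.1082 | uniform 4.2000, cycloidal 5.1082, simple-harmonic 4.7634
only one law matches every sample → cycloidal

cycloidal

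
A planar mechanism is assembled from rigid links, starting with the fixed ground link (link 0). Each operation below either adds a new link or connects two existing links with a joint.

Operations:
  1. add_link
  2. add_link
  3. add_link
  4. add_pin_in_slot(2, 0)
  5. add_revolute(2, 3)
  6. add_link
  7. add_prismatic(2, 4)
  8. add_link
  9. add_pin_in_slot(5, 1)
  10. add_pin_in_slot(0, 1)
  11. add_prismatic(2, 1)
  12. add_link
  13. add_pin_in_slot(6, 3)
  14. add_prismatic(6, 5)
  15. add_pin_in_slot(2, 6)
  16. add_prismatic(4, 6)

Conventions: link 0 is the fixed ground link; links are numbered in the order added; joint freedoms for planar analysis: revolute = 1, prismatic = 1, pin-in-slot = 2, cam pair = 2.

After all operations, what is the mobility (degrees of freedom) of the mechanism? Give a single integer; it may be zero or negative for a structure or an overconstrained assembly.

L=1 J1=0 J2=0
add link → L=2 J1=0 J2=0
add link → L=3 J1=0 J2=0
add link → L=4 J1=0 J2=0
PS@2,0 dof=2 J2 → L=4 J1=0 J2=1
R@2,3 dof=1 J1 → L=4 J1=1 J2=1
add link → L=5 J1=1 J2=1
P@2,4 dof=1 J1 → L=5 J1=2 J2=1
add link → L=6 J1=2 J2=1
PS@5,1 dof=2 J2 → L=6 J1=2 J2=2
PS@0,1 dof=2 J2 → L=6 J1=2 J2=3
P@2,1 dof=1 J1 → L=6 J1=3 J2=3
add link → L=7 J1=3 J2=3
PS@6,3 dof=2 J2 → L=7 J1=3 J2=4
P@6,5 dof=1 J1 → L=7 J1=4 J2=4
PS@2,6 dof=2 J2 → L=7 J1=4 J2=5
P@4,6 dof=1 J1 → L=7 J1=5 J2=5
M=3(L−1)−2J1−J2=3·6−2·5−5=3

M = 3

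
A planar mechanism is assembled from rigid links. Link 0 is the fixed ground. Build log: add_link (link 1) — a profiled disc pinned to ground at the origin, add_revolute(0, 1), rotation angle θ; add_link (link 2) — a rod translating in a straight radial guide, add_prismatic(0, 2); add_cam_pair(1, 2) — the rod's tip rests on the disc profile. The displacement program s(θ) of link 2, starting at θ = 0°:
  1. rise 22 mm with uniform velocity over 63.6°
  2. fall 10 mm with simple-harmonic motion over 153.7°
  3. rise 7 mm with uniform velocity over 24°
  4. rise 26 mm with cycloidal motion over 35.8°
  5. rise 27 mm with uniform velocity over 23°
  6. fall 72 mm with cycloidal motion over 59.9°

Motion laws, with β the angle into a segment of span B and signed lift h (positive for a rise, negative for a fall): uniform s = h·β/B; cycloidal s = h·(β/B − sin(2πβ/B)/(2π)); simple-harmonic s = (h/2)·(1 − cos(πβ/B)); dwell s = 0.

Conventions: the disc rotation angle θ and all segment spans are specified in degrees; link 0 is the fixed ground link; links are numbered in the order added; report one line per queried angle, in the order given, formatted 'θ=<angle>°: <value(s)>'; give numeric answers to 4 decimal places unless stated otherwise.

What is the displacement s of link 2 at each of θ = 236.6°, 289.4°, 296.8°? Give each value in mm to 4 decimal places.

seg 1 [0°–63.6°] uniform, h=22: full span → s += 22 → s = 22.0000
seg 2 [63.6°–217.3°] simple-harmonic, h=-10: full span → s += -10 → s = 12.0000
seg 3 [217.3°–241.3°] uniform, h=7: θ=236.6° here. β=19.3, B=24. 7·19.3/24 = 5.6292 → s = 17.6292
seg 3 [217.3°–241.3°] uniform, h=7: full span → s += 7 → s = 19.0000
seg 4 [241.3°–277.1°] cycloidal, h=26: full span → s += 26 → s = 45.0000
seg 5 [277.1°–300.1°] uniform, h=27: θ=289.4° here. β=12.3, B=23. 27·12.3/23 = 14.4391 → s = 59.4391
seg 5 [277.1°–300.1°] uniform, h=27: θ=296.8° here. β=19.7, B=23. 27·19.7/23 = 23.1261 → s = 68.1261

θ=236.6°: 17.6292
θ=289.4°: 59.4391
θ=296.8°: 68.1261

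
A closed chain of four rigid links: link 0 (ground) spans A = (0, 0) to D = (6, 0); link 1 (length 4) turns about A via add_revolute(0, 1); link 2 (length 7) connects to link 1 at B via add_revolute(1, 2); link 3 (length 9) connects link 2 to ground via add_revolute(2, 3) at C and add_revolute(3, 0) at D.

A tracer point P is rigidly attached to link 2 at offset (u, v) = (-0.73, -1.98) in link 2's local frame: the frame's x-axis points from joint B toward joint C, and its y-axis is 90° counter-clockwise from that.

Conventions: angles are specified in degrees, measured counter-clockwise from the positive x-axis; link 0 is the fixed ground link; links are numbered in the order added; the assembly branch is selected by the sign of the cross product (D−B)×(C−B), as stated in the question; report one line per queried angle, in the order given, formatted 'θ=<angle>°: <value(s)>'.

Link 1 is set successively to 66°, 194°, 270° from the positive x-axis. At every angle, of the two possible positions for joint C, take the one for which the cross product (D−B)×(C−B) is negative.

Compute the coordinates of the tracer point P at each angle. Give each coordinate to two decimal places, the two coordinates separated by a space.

A=(0,0), D=(6.00,0)
θ=66°: B = A + 4.00·(cos66°, sin66°) = (1.6269, 3.6542)
θ=66°: |BD| = 5.6988
θ=66°: circle(B,7.00) ∩ circle(D,9.00): a=0.0418, h=6.9999
θ=66°:   candidates: C₊=(6.1475,8.9988) cross=39.891; C₋=(-2.8294,-1.7441) cross=-39.891
θ=66°:   branch - wants cross < 0 → take C=(-2.8294,-1.7441) (cross=-39.891)
θ=66°: ex = (C−B)/|BC| = (-0.6366,-0.7712); ey = (0.7712,-0.6366)
θ=66°: P = B + -0.73·ex + -1.98·ey = (0.5647,5.4776)
θ=194°: B = A + 4.00·(cos194°, sin194°) = (-3.8812, -0.9677)
θ=194°: |BD| = 9.9285
θ=194°: circle(B,7.00) ∩ circle(D,9.00): a=3.3527, h=6.1449
θ=194°:   candidates: C₊=(-1.1434,5.4747) cross=61.009; C₋=(0.0545,-6.7565) cross=-61.009
θ=194°:   branch - wants cross < 0 → take C=(0.0545,-6.7565) (cross=-61.009)
θ=194°: ex = (C−B)/|BC| = (0.5622,-0.8270); ey = (0.8270,0.5622)
θ=194°: P = B + -0.73·ex + -1.98·ey = (-5.9290,-1.4772)
θ=270°: B = A + 4.00·(cos270°, sin270°) = (-0.0000, -4.0000)
θ=270°: |BD| = 7.2111
θ=270°: circle(B,7.00) ∩ circle(D,9.00): a=1.3868, h=6.8613
θ=270°:   candidates: C₊=(-2.6521,2.4781) cross=49.477; C₋=(4.9598,-8.9397) cross=-49.477
θ=270°:   branch - wants cross < 0 → take C=(4.9598,-8.9397) (cross=-49.477)
θ=270°: ex = (C−B)/|BC| = (0.7085,-0.7057); ey = (0.7057,0.7085)
θ=270°: P = B + -0.73·ex + -1.98·ey = (-1.9145,-4.8878)

θ=66°: 0.56 5.48
θ=194°: -5.93 -1.48
θ=270°: -1.91 -4.89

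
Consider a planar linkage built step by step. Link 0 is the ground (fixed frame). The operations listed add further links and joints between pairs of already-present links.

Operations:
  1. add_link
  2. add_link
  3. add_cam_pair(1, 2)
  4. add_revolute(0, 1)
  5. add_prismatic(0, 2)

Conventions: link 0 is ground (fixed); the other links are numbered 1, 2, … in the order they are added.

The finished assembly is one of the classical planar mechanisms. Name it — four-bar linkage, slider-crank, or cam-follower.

links: 3 (incl. ground); joints: 1 revolute, 1 prismatic, 1 higher (cam) pair, forming one closed loop
3 links, revolute + prismatic + higher pair in one loop → cam-follower

cam-follower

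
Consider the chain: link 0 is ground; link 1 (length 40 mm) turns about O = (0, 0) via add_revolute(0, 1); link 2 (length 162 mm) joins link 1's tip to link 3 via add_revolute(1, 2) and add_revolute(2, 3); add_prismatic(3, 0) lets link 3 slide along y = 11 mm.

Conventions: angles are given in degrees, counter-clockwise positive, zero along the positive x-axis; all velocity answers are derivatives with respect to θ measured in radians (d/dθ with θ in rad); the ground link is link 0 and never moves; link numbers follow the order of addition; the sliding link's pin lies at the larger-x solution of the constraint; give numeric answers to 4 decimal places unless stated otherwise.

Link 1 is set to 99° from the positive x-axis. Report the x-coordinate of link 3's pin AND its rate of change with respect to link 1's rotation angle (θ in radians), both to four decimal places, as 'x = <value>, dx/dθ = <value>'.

geometry: r = 40 mm, L = 162 mm, e = 11 mm
crank pin P = (r cos θ, r sin θ) = (-6.257379, 39.507534)
h = r sin θ − e = 39.507534 − 11 = 28.507534
x = r cos θ + √(L² − h²) = -6.257379 + 159.472005 = 153.214627
dx/dθ = −r sin θ − h·r cos θ/√(L² − h²) (θ in radians; h = 28.507534) = -38.388952

x = 153.2146, dx/dθ = -38.3890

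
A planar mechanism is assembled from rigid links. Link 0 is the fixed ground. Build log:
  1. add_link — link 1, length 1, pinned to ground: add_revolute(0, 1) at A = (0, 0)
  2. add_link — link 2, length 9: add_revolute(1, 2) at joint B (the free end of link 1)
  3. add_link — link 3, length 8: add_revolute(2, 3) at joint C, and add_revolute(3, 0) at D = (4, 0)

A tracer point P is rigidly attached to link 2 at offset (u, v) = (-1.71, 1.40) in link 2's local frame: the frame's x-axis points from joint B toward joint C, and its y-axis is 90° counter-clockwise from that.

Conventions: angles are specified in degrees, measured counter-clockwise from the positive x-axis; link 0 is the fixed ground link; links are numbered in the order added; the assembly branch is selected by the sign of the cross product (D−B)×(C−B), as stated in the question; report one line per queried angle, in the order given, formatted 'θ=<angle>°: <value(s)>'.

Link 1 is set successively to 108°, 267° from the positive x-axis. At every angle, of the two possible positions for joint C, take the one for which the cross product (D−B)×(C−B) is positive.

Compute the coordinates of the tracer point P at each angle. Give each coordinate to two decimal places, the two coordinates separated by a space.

A=(0,0), D=(4.00,0)
θ=108°: B = A + 1.00·(cos108°, sin108°) = (-0.3090, 0.9511)
θ=108°: |BD| = 4.4127
θ=108°: circle(B,9.00) ∩ circle(D,8.00): a=4.1326, h=7.9951
θ=108°:   candidates: C₊=(5.4496,7.8676) cross=35.280; C₋=(2.0033,-7.7468) cross=-35.280
θ=108°:   branch + wants cross > 0 → take C=(5.4496,7.8676) (cross=35.280)
θ=108°: ex = (C−B)/|BC| = (0.6398,0.7685); ey = (-0.7685,0.6398)
θ=108°: P = B + -1.71·ex + 1.40·ey = (-2.4791,0.5327)
θ=267°: B = A + 1.00·(cos267°, sin267°) = (-0.0523, -0.9986)
θ=267°: |BD| = 4.1736
θ=267°: circle(B,9.00) ∩ circle(D,8.00): a=4.1234, h=7.9998
θ=267°:   candidates: C₊=(2.0371,7.7555) cross=33.388; C₋=(5.8655,-7.7795) cross=-33.388
θ=267°:   branch + wants cross > 0 → take C=(2.0371,7.7555) (cross=33.388)
θ=267°: ex = (C−B)/|BC| = (0.2322,0.9727); ey = (-0.9727,0.2322)
θ=267°: P = B + -1.71·ex + 1.40·ey = (-1.8111,-2.3369)

θ=108°: -2.48 0.53
θ=267°: -1.81 -2.34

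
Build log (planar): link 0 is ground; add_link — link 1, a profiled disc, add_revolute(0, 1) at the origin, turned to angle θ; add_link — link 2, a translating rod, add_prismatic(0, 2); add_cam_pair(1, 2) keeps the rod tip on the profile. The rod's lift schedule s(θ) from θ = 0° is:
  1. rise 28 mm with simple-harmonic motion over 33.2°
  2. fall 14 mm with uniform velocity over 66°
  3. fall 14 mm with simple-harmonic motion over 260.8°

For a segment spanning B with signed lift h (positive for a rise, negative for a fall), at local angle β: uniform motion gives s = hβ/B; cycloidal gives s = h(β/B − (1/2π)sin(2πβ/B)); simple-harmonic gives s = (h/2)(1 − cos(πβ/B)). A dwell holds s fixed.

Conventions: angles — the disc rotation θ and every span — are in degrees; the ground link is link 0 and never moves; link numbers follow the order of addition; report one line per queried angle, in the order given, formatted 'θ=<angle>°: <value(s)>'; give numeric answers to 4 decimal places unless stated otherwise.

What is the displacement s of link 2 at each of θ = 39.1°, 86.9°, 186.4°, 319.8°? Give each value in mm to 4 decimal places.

seg 1 [0°–33.2°] simple-harmonic, h=28: full span → s += 28 → s = 28.0000
seg 2 [33.2°–99.2°] uniform, h=-14: θ=39.1° here. β=5.9, B=66. -14·5.9/66 = -1.2515 → s = 26.7485
seg 2 [33.2°–99.2°] uniform, h=-14: θ=86.9° here. β=53.7, B=66. -14·53.7/66 = -11.3909 → s = 16.6091
seg 2 [33.2°–99.2°] uniform, h=-14: full span → s += -14 → s = 14.0000
seg 3 [99.2°–360°] simple-harmonic, h=-14: θ=186.4° here. β=87.2, B=260.8. -14/2·(1 − cos(π·0.3344)) = -3.5195 → s = 10.4805
seg 3 [99.2°–360°] simple-harmonic, h=-14: θ=319.8° here. β=220.6, B=260.8. -14/2·(1 − cos(π·0.8459)) = -13.1952 → s = 0.8048

θ=39.1°: 26.7485
θ=86.9°: 16.6091
θ=186.4°: 10.4805
θ=319.8°: 0.8048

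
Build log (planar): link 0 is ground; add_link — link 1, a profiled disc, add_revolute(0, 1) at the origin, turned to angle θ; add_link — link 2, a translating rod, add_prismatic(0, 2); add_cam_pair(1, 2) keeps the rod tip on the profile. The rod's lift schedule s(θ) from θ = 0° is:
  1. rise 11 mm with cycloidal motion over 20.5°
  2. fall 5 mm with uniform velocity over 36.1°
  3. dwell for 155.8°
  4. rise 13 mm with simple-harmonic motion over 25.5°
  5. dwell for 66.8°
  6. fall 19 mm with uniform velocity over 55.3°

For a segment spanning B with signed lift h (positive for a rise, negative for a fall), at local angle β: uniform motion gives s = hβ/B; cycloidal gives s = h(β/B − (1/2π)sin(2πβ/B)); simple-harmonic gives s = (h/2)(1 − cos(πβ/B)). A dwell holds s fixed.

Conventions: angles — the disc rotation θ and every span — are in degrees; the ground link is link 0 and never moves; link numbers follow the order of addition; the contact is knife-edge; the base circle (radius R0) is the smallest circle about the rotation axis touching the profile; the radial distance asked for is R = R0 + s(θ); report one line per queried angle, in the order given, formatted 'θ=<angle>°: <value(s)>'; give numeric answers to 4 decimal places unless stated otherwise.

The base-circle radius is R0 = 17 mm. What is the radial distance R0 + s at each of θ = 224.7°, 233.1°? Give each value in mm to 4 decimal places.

seg 1 [0°–20.5°] cycloidal, h=11: full span → s += 11 → s = 11.0000
seg 2 [20.5°–56.6°] uniform, h=-5: full span → s += -5 → s = 6.0000
seg 3 [56.6°–212.4°] dwell: s stays 6.0000
seg 4 [212.4°–237.9°] simple-harmonic, h=13: θ=224.7° here. β=12.3, B=25.5. 13/2·(1 − cos(π·0.4824)) = 6.1398 → s = 12.1398
seg 4 [212.4°–237.9°] simple-harmonic, h=13: θ=233.1° here. β=20.7, B=25.5. 13/2·(1 − cos(π·0.8118)) = 11.8962 → s = 17.8962
θ=224.7°: R = R0 + s = 17 + 12.1398 = 29.1398
θ=233.1°: R = R0 + s = 17 + 17.8962 = 34.8962

θ=224.7°: 29.1398
θ=233.1°: 34.8962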